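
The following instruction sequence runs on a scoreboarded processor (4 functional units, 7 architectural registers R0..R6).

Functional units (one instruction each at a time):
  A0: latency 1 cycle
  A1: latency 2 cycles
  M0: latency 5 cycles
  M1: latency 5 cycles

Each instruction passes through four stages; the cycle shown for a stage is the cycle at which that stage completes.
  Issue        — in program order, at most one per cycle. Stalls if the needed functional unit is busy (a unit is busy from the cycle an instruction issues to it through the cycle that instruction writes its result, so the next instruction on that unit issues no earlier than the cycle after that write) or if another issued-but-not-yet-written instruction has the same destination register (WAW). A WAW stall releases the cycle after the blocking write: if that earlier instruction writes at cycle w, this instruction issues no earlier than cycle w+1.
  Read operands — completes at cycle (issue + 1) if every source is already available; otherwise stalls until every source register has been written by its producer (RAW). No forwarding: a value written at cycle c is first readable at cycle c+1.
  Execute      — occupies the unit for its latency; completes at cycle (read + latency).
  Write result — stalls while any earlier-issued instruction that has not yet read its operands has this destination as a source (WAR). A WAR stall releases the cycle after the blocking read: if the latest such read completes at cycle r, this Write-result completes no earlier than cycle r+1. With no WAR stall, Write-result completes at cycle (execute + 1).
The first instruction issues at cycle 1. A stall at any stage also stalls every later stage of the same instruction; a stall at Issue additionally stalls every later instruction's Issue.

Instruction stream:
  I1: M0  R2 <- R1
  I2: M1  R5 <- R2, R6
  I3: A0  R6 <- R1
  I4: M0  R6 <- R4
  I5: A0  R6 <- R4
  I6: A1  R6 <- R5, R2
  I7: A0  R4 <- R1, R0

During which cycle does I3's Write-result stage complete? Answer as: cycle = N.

[1] I1→M0
[2] I1 RO; I2→M1
[3] I3→A0
[4] I3 RO
[5] I3 EX
[7] I1 EX
[8] I1 WR R2
[9] I2 RO
[10] I3 WR R6
[11] I4→M0
[12] I4 RO
[14] I2 EX
[15] I2 WR R5
[17] I4 EX
[18] I4 WR R6
[19] I5→A0
[20] I5 RO
[21] I5 EX
[22] I5 WR R6
[23] I6→A1
[24] I6 RO; I7→A0
[25] I7 RO
[26] I6 EX; I7 EX
[27] I6 WR R6; I7 WR R4

cycle = 10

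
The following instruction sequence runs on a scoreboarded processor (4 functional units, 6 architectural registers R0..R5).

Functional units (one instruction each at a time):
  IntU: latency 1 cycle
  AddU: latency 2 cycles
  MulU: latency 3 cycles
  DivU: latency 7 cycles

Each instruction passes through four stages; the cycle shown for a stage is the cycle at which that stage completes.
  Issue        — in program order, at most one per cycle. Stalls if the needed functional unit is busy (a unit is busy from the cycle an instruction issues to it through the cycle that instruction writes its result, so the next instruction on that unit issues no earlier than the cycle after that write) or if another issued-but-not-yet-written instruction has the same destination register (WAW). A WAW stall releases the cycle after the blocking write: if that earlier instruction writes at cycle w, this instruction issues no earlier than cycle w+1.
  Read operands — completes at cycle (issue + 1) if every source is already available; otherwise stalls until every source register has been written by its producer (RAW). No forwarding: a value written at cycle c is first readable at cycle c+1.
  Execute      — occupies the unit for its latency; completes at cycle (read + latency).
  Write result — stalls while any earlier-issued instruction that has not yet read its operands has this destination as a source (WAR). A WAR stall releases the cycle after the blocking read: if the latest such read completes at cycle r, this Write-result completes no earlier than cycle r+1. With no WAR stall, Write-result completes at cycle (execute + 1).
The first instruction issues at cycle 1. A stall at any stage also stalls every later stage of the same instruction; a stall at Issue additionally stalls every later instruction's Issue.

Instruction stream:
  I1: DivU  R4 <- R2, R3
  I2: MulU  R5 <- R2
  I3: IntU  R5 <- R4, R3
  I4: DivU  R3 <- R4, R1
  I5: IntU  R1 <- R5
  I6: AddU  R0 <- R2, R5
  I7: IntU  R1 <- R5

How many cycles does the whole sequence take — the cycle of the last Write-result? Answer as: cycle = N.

t=1  I1→DivU
t=2  I1 RO · I2→MulU
t=3  I2 RO
t=6  I2 EX
t=7  I2 WR R5
t=8  I3→IntU
t=9  I1 EX
t=10  I1 WR R4
t=11  I3 RO · I4→DivU
t=12  I3 EX · I4 RO
t=13  I3 WR R5
t=14  I5→IntU
t=15  I5 RO · I6→AddU
t=16  I5 EX · I6 RO
t=17  I5 WR R1
t=18  I6 EX · I7→IntU
t=19  I4 EX · I6 WR R0 · I7 RO
t=20  I4 WR R3 · I7 EX
t=21  I7 WR R1

cycle = 21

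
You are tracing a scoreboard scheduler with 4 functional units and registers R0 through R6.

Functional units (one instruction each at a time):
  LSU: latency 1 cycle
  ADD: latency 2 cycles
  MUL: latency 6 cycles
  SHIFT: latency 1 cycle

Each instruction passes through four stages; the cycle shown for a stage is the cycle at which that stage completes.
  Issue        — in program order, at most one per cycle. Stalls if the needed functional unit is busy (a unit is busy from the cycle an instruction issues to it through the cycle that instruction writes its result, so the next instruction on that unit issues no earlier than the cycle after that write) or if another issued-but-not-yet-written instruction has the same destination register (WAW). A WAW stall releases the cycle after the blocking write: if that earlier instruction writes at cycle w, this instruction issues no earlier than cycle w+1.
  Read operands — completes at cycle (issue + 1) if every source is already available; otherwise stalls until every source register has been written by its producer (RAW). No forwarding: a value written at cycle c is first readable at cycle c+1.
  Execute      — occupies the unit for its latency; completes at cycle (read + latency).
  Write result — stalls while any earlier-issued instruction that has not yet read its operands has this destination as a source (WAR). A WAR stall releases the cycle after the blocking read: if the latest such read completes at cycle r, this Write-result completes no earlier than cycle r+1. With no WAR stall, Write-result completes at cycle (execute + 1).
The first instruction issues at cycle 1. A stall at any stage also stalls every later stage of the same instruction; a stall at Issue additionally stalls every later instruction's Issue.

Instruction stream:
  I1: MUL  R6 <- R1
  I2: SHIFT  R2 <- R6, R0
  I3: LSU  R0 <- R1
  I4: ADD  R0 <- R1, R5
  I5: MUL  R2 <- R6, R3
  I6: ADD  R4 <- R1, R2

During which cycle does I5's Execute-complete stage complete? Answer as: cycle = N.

t=1  issue I1 (MUL)
t=2  I1 read-ops · issue I2 (SHIFT)
t=3  issue I3 (LSU)
t=4  I3 read-ops
t=5  I3 finished on LSU
t=8  I1 finished on MUL
t=9  I1→R6
t=10  I2 read-ops
t=11  I2 finished on SHIFT · I3→R0
t=12  I2→R2 · issue I4 (ADD)
t=13  I4 read-ops · issue I5 (MUL)
t=14  I5 read-ops
t=15  I4 finished on ADD
t=16  I4→R0
t=17  issue I6 (ADD)
t=20  I5 finished on MUL
t=21  I5→R2
t=22  I6 read-ops
t=24  I6 finished on ADD
t=25  I6→R4

cycle = 20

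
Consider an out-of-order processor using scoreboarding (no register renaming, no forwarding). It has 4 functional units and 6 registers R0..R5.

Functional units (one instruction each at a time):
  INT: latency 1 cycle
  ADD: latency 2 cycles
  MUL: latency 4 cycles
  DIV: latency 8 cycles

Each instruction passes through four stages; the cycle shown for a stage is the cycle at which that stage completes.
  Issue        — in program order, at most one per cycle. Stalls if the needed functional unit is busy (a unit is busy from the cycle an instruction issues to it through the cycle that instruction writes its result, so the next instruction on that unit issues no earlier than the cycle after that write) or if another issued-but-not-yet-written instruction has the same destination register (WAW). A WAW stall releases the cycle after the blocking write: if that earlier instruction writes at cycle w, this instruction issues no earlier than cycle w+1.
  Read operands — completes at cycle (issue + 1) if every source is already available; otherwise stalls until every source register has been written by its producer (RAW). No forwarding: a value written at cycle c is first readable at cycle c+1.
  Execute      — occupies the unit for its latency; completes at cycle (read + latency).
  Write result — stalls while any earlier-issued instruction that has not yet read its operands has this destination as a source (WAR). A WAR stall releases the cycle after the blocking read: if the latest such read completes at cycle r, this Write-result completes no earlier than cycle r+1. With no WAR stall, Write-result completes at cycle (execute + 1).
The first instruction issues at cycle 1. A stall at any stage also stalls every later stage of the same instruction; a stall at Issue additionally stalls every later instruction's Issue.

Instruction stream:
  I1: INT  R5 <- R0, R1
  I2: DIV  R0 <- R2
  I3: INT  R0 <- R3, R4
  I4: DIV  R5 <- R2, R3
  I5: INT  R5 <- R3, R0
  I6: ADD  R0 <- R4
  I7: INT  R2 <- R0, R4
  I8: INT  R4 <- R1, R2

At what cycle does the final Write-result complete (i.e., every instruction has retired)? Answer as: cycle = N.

  I1 | 1 | 2 | 3 | 4
  I2 | 2 | 3 | 11 | 12
  I3 | 13 | 14 | 15 | 16   WAW R0: wait I2 write@12
  I4 | 14 | 15 | 23 | 24
  I5 | 25 | 26 | 27 | 28   WAW R5: wait I4 write@24
  I6 | 26 | 27 | 29 | 30
  I7 | 29 | 31 | 32 | 33   struct: INT busy until I5 writes@28 · RAW R0: wait I6 write@30
  I8 | 34 | 35 | 36 | 37   struct: INT busy until I7 writes@33

cycle = 37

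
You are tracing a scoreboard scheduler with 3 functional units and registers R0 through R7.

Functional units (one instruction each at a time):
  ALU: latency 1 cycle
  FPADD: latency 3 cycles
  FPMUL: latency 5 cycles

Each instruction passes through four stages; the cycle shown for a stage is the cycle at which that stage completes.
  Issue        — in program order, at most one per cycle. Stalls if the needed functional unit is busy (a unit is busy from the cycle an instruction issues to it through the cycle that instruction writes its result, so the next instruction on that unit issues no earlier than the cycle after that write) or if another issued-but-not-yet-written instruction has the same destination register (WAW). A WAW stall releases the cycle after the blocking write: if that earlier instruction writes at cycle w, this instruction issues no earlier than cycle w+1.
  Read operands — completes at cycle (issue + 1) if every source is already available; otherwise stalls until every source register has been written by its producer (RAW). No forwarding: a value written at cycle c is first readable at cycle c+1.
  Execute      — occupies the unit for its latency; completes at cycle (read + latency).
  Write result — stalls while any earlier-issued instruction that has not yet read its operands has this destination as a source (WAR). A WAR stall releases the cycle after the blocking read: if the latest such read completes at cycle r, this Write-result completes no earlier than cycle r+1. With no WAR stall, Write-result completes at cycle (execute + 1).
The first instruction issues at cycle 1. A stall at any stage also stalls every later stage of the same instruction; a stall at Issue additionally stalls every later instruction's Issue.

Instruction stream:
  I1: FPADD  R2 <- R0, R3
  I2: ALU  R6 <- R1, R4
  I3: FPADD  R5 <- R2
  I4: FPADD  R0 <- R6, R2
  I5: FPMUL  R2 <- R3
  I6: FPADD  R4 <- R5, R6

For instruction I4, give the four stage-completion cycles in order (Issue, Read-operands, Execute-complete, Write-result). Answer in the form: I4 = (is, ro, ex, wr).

I1  is:1  ro:2  ex:5  wr:6
I2  is:2  ro:3  ex:4  wr:5
I3  is:7  ro:8  ex:11  wr:12  — struct: FPADD busy until I1 writes@6
I4  is:13  ro:14  ex:17  wr:18  — struct: FPADD busy until I3 writes@12
I5  is:14  ro:15  ex:20  wr:21
I6  is:19  ro:20  ex:23  wr:24  — struct: FPADD busy until I4 writes@18

I4 = (13, 14, 17, 18)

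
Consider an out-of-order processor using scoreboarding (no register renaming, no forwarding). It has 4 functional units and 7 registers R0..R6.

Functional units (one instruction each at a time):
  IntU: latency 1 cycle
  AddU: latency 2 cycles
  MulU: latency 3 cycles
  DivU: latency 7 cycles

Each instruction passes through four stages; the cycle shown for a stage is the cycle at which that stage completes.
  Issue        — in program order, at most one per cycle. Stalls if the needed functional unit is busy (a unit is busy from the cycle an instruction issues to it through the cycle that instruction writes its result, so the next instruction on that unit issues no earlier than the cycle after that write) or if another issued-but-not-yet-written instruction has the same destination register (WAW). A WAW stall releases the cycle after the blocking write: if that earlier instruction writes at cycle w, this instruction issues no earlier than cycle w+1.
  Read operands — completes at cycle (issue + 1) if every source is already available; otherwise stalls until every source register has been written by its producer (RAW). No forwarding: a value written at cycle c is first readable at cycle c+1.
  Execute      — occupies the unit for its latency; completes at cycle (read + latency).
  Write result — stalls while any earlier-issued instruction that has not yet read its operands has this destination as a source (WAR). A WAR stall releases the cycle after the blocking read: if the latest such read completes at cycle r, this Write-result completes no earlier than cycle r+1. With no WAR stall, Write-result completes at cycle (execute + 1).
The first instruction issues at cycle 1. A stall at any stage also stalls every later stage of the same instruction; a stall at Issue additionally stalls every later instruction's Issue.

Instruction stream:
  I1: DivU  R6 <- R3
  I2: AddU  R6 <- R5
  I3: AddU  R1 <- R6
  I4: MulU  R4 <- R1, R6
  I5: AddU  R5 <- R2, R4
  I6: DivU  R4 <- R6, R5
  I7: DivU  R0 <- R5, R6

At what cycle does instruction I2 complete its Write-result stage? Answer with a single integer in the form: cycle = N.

c1: I1→DivU
c2: I1 RO
c9: I1 EX
c10: I1 WR R6
c11: I2→AddU
c12: I2 RO
c14: I2 EX
c15: I2 WR R6
c16: I3→AddU
c17: I3 RO | I4→MulU
c19: I3 EX
c20: I3 WR R1
c21: I4 RO | I5→AddU
c24: I4 EX
c25: I4 WR R4
c26: I5 RO | I6→DivU
c28: I5 EX
c29: I5 WR R5
c30: I6 RO
c37: I6 EX
c38: I6 WR R4
c39: I7→DivU
c40: I7 RO
c47: I7 EX
c48: I7 WR R0

cycle = 15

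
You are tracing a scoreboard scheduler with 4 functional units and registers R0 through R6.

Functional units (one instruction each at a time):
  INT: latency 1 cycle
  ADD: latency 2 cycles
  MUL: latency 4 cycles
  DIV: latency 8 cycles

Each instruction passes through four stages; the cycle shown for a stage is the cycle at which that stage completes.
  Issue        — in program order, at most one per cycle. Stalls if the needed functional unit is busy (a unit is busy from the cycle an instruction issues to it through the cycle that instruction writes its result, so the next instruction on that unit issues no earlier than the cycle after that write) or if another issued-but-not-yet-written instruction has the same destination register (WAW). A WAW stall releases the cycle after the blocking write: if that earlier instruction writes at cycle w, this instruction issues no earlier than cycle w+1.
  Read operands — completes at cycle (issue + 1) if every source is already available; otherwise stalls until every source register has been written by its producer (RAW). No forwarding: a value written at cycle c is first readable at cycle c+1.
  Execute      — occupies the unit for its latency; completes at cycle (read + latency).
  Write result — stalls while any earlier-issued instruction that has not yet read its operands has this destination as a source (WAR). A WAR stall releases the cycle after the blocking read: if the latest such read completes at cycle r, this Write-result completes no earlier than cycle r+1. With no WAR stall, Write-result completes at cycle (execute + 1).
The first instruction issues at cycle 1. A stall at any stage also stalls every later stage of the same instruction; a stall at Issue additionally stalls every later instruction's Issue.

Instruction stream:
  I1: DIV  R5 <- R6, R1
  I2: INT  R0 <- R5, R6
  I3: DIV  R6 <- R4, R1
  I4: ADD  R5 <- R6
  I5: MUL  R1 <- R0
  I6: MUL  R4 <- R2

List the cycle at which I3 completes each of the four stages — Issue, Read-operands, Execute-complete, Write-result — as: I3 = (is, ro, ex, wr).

I1: IS=1 RO=2 EX=10 WR=11
I2: IS=2 RO=12 EX=13 WR=14  [RAW R5: wait I1 write@11]
I3: IS=12 RO=13 EX=21 WR=22  [struct: DIV busy until I1 writes@11]
I4: IS=13 RO=23 EX=25 WR=26  [RAW R6: wait I3 write@22]
I5: IS=14 RO=15 EX=19 WR=20
I6: IS=21 RO=22 EX=26 WR=27  [struct: MUL busy until I5 writes@20]

I3 = (12, 13, 21, 22)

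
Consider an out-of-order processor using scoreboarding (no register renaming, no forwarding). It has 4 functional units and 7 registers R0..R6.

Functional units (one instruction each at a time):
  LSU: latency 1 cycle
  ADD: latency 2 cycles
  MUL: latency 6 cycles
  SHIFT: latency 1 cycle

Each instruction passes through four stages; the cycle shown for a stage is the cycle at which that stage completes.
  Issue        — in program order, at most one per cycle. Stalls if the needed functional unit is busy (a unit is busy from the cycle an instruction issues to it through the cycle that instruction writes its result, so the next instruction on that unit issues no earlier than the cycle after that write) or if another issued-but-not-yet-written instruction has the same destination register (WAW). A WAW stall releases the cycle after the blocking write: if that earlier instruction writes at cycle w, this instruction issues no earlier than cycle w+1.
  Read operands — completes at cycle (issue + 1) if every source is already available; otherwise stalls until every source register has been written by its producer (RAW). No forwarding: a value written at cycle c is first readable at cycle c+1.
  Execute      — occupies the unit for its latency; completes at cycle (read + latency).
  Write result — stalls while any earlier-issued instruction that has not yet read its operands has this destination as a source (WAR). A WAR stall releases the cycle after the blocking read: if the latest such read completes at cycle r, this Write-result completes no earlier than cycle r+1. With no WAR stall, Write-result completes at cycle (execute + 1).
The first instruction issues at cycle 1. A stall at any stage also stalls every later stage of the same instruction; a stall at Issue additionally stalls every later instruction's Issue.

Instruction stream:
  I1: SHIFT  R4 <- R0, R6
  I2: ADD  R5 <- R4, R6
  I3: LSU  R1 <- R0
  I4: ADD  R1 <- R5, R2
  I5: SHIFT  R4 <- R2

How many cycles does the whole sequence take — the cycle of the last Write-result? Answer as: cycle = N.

cycle = 13

[1] I1→SHIFT
[2] I1 RO | I2→ADD
[3] I1 EX | I3→LSU
[4] I1 WR R4 | I3 RO
[5] I2 RO | I3 EX
[6] I3 WR R1
[7] I2 EX
[8] I2 WR R5
[9] I4→ADD
[10] I4 RO | I5→SHIFT
[11] I5 RO
[12] I4 EX | I5 EX
[13] I4 WR R1 | I5 WR R4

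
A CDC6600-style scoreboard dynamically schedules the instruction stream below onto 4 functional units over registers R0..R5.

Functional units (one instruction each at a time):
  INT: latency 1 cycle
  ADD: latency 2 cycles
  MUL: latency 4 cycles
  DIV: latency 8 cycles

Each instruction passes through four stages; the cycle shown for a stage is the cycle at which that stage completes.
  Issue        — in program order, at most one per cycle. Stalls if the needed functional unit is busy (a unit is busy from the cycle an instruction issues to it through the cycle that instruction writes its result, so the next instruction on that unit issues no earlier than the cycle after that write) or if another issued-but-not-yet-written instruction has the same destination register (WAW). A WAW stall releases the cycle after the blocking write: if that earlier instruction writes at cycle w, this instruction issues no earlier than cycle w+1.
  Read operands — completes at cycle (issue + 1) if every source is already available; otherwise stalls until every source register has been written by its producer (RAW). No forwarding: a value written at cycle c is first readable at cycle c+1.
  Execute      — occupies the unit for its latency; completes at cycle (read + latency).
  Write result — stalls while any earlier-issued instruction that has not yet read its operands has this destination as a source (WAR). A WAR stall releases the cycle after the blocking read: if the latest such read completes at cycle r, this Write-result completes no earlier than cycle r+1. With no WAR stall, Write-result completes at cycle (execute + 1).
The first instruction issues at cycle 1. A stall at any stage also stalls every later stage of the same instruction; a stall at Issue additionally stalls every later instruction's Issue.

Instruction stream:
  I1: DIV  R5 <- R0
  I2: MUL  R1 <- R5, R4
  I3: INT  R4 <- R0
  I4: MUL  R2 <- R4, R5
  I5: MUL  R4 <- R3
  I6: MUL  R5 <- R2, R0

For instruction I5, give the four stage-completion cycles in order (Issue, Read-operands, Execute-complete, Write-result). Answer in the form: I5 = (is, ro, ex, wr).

I5 = (25, 26, 30, 31)

[I1] 1/2/10/11
[I2] 2/12/16/17  (RAW R5: wait I1 write@11)
[I3] 3/4/5/13  (WAR R4: wait I2 read@12)
[I4] 18/19/23/24  (struct: MUL busy until I2 writes@17)
[I5] 25/26/30/31  (struct: MUL busy until I4 writes@24)
[I6] 32/33/37/38  (struct: MUL busy until I5 writes@31)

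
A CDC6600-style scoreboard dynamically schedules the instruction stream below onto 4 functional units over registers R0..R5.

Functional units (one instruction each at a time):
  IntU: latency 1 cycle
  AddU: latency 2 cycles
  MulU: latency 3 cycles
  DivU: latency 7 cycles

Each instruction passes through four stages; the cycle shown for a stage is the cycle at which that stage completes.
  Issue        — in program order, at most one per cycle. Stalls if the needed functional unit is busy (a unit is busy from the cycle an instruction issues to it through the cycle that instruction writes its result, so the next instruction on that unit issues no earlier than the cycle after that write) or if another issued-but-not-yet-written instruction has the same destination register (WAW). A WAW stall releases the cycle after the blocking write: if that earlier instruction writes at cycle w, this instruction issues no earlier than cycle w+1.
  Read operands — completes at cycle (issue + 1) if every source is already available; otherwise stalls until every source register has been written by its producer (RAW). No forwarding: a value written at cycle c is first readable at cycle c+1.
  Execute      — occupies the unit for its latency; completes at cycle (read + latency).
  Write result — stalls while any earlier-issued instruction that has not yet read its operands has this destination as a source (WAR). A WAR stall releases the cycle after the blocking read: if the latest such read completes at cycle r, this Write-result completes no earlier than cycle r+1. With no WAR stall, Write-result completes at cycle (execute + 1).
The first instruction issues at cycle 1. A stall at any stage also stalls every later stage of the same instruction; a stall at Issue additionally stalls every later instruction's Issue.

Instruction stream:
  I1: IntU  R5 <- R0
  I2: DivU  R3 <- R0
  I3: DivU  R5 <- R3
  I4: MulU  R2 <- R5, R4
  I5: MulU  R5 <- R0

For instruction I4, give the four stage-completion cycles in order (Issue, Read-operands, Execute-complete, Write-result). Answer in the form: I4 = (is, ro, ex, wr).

I1  is:1  ro:2  ex:3  wr:4
I2  is:2  ro:3  ex:10  wr:11
I3  is:12  ro:13  ex:20  wr:21  — struct: DivU busy until I2 writes@11
I4  is:13  ro:22  ex:25  wr:26  — RAW R5: wait I3 write@21
I5  is:27  ro:28  ex:31  wr:32  — struct: MulU busy until I4 writes@26

I4 = (13, 22, 25, 26)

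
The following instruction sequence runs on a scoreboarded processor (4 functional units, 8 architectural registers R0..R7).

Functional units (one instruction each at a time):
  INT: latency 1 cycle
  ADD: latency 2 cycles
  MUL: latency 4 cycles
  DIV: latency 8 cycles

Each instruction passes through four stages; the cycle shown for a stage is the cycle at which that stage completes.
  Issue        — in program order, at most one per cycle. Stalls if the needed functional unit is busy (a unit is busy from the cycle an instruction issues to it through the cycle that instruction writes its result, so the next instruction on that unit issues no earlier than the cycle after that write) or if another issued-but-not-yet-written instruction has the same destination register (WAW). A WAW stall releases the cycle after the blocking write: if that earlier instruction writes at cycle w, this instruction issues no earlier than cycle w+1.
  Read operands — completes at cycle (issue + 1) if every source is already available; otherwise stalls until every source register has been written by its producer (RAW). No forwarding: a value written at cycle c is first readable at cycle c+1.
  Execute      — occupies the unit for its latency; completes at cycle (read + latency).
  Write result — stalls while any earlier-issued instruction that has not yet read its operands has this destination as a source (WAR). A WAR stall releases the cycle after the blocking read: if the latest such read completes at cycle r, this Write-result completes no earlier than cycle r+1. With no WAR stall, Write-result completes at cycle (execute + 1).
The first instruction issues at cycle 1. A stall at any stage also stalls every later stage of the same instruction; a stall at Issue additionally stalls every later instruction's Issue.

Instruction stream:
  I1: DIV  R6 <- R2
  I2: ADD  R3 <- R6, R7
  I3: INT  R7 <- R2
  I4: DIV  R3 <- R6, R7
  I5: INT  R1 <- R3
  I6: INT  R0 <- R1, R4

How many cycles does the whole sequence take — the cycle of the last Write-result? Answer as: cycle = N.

cycle = 33

I1  is:1  ro:2  ex:10  wr:11
I2  is:2  ro:12  ex:14  wr:15  — RAW R6: wait I1 write@11
I3  is:3  ro:4  ex:5  wr:13  — WAR R7: wait I2 read@12
I4  is:16  ro:17  ex:25  wr:26  — WAW R3: wait I2 write@15
I5  is:17  ro:27  ex:28  wr:29  — RAW R3: wait I4 write@26
I6  is:30  ro:31  ex:32  wr:33  — struct: INT busy until I5 writes@29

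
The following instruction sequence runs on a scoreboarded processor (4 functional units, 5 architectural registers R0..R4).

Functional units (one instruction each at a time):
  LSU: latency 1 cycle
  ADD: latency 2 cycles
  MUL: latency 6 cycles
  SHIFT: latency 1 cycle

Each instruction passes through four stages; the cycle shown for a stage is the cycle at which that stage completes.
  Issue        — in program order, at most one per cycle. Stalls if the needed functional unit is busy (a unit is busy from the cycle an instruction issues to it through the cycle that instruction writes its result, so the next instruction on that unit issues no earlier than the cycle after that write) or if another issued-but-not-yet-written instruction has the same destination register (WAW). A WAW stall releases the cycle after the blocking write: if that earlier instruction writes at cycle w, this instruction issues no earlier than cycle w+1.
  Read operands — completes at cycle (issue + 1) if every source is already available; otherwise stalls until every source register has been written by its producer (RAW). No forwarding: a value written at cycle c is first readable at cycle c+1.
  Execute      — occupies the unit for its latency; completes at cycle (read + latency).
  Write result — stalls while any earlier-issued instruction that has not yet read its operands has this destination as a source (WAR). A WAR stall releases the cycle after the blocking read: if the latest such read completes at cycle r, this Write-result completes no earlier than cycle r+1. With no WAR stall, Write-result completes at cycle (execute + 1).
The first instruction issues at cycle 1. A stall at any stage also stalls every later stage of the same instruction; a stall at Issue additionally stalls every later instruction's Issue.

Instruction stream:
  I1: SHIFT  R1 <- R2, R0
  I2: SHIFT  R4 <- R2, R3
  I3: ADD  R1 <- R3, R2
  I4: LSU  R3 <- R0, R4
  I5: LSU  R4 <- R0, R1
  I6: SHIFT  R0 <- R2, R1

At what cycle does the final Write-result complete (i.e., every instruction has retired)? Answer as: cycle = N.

[1] I1→SHIFT
[2] I1 RO
[3] I1 EX
[4] I1 WR R1
[5] I2→SHIFT
[6] I2 RO | I3→ADD
[7] I2 EX | I3 RO | I4→LSU
[8] I2 WR R4
[9] I3 EX | I4 RO
[10] I3 WR R1 | I4 EX
[11] I4 WR R3
[12] I5→LSU
[13] I5 RO | I6→SHIFT
[14] I5 EX | I6 RO
[15] I5 WR R4 | I6 EX
[16] I6 WR R0

cycle = 16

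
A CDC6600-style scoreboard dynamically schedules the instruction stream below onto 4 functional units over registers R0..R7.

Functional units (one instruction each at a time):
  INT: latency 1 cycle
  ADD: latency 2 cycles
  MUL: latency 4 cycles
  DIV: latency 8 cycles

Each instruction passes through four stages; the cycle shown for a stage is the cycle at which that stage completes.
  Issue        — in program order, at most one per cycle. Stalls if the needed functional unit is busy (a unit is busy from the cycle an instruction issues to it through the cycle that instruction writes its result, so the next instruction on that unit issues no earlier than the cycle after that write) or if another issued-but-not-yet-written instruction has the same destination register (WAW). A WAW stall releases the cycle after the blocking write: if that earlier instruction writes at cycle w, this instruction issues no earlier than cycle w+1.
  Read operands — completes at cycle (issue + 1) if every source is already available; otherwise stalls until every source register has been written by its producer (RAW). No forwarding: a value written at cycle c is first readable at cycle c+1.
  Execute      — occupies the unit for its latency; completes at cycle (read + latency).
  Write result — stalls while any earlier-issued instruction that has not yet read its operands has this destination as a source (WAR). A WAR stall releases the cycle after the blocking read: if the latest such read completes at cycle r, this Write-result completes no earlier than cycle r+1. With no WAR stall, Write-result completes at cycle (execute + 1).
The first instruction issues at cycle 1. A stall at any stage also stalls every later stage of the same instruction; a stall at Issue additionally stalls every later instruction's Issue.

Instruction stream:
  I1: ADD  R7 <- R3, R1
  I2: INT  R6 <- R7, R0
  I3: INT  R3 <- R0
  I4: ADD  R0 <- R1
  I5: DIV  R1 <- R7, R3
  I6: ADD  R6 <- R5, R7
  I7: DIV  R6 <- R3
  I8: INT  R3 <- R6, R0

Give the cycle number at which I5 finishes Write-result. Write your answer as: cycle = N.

cycle = 22

cycle 1: I1 issues→ADD
cycle 2: I1 reads, I2 issues→INT
cycle 4: I1 exec-done
cycle 5: I1 writes R7
cycle 6: I2 reads
cycle 7: I2 exec-done
cycle 8: I2 writes R6
cycle 9: I3 issues→INT
cycle 10: I3 reads, I4 issues→ADD
cycle 11: I3 exec-done, I4 reads, I5 issues→DIV
cycle 12: I3 writes R3
cycle 13: I4 exec-done, I5 reads
cycle 14: I4 writes R0
cycle 15: I6 issues→ADD
cycle 16: I6 reads
cycle 18: I6 exec-done
cycle 19: I6 writes R6
cycle 21: I5 exec-done
cycle 22: I5 writes R1
cycle 23: I7 issues→DIV
cycle 24: I7 reads, I8 issues→INT
cycle 32: I7 exec-done
cycle 33: I7 writes R6
cycle 34: I8 reads
cycle 35: I8 exec-done
cycle 36: I8 writes R3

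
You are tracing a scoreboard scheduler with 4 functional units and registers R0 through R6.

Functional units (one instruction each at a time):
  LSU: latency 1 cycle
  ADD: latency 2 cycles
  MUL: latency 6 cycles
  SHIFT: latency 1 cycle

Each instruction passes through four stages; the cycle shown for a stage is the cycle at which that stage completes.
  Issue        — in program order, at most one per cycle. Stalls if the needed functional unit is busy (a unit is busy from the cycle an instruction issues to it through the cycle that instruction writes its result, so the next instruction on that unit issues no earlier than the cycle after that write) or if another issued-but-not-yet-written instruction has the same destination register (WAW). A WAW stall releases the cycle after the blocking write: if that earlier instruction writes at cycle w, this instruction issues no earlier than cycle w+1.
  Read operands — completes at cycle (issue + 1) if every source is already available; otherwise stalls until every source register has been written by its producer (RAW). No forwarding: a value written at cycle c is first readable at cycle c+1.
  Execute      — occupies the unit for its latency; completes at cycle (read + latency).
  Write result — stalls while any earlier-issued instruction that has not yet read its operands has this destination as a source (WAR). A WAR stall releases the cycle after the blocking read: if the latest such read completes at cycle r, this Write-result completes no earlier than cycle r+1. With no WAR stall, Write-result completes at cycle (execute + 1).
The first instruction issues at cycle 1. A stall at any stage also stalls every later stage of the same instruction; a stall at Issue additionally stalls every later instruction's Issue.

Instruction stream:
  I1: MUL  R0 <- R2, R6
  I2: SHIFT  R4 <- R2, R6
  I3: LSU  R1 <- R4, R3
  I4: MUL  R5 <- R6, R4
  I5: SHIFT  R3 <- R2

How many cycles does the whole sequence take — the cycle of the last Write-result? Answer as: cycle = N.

I1: IS=1 RO=2 EX=8 WR=9
I2: IS=2 RO=3 EX=4 WR=5
I3: IS=3 RO=6 EX=7 WR=8  [RAW R4: wait I2 write@5]
I4: IS=10 RO=11 EX=17 WR=18  [struct: MUL busy until I1 writes@9]
I5: IS=11 RO=12 EX=13 WR=14

cycle = 18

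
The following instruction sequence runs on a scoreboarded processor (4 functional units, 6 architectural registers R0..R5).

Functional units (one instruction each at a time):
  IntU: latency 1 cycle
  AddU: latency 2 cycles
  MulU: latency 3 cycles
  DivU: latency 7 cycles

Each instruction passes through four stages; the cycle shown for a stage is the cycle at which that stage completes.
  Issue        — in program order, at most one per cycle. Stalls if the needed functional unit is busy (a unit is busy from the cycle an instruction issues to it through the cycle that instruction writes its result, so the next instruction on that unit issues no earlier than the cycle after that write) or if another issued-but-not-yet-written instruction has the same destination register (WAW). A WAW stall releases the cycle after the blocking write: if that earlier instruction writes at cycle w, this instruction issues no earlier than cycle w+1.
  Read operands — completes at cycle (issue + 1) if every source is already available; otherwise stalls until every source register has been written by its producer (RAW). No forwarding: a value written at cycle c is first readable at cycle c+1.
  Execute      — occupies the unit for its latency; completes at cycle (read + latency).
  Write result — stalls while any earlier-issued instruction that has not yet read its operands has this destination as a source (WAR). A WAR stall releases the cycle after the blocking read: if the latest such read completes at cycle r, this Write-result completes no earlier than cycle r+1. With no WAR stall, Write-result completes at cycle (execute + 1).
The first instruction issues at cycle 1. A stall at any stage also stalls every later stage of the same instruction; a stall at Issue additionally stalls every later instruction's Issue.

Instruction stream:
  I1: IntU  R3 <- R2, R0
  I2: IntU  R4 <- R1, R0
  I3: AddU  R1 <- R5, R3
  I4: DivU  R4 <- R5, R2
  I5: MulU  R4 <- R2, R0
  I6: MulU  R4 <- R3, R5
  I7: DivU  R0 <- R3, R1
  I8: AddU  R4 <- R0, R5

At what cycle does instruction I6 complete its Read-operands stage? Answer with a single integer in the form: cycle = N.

t=1  I1 issues→IntU
t=2  I1 reads
t=3  I1 exec-done
t=4  I1 writes R3
t=5  I2 issues→IntU
t=6  I2 reads, I3 issues→AddU
t=7  I2 exec-done, I3 reads
t=8  I2 writes R4
t=9  I3 exec-done, I4 issues→DivU
t=10  I3 writes R1, I4 reads
t=17  I4 exec-done
t=18  I4 writes R4
t=19  I5 issues→MulU
t=20  I5 reads
t=23  I5 exec-done
t=24  I5 writes R4
t=25  I6 issues→MulU
t=26  I6 reads, I7 issues→DivU
t=27  I7 reads
t=29  I6 exec-done
t=30  I6 writes R4
t=31  I8 issues→AddU
t=34  I7 exec-done
t=35  I7 writes R0
t=36  I8 reads
t=38  I8 exec-done
t=39  I8 writes R4

cycle = 26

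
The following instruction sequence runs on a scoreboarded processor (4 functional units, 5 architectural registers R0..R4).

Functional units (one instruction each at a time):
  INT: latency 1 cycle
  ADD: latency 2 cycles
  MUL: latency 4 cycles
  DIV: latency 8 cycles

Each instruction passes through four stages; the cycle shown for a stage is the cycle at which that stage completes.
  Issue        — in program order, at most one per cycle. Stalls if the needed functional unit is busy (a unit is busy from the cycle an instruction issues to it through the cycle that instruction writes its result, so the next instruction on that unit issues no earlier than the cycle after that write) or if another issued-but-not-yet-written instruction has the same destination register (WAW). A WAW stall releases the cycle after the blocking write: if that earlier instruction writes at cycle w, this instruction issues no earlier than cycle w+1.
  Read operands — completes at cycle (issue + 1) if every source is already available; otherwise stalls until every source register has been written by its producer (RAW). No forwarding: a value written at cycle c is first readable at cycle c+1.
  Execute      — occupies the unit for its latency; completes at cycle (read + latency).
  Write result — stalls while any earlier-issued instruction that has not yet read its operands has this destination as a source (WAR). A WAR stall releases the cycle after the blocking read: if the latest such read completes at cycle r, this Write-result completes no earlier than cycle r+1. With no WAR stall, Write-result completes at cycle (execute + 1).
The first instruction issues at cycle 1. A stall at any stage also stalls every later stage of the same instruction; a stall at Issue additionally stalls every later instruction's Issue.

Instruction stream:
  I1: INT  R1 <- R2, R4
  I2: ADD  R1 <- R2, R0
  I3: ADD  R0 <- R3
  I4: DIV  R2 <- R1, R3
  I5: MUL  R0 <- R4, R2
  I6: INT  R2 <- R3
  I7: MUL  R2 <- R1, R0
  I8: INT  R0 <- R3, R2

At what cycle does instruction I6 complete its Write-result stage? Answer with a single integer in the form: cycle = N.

cycle = 25

I1 -> (1, 2, 3, 4)
I2 -> (5, 6, 8, 9)  // WAW R1: wait I1 write@4
I3 -> (10, 11, 13, 14)  // struct: ADD busy until I2 writes@9
I4 -> (11, 12, 20, 21)
I5 -> (15, 22, 26, 27)  // WAW R0: wait I3 write@14, RAW R2: wait I4 write@21
I6 -> (22, 23, 24, 25)  // WAW R2: wait I4 write@21
I7 -> (28, 29, 33, 34)  // struct: MUL busy until I5 writes@27
I8 -> (29, 35, 36, 37)  // RAW R2: wait I7 write@34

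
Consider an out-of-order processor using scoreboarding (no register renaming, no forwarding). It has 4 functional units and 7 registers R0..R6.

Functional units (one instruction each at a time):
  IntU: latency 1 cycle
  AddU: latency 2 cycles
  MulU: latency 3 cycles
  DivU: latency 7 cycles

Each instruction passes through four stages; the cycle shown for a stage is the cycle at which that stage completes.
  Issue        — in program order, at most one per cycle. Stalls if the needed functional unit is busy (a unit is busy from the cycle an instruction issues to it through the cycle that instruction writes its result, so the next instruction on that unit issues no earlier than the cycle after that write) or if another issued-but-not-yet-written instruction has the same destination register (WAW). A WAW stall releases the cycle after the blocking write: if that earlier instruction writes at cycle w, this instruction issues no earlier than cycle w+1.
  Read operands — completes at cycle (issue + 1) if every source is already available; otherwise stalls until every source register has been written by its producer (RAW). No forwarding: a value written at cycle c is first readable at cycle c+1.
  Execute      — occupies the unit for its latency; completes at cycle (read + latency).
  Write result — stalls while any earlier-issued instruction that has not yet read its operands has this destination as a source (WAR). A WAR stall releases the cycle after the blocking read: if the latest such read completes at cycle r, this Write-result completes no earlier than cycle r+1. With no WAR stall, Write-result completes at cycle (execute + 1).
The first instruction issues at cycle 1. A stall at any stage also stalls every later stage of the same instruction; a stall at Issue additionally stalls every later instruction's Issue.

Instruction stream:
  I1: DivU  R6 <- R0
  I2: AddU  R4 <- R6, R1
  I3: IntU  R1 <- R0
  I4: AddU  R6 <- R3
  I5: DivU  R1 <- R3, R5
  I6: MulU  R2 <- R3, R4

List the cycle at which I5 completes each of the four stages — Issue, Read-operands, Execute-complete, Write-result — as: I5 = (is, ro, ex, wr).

I5 = (16, 17, 24, 25)

1) issue 1, read 2, done 9, write 10
2) issue 2, read 11, done 13, write 14  <RAW R6: wait I1 write@10>
3) issue 3, read 4, done 5, write 12  <WAR R1: wait I2 read@11>
4) issue 15, read 16, done 18, write 19  <struct: AddU busy until I2 writes@14>
5) issue 16, read 17, done 24, write 25
6) issue 17, read 18, done 21, write 22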